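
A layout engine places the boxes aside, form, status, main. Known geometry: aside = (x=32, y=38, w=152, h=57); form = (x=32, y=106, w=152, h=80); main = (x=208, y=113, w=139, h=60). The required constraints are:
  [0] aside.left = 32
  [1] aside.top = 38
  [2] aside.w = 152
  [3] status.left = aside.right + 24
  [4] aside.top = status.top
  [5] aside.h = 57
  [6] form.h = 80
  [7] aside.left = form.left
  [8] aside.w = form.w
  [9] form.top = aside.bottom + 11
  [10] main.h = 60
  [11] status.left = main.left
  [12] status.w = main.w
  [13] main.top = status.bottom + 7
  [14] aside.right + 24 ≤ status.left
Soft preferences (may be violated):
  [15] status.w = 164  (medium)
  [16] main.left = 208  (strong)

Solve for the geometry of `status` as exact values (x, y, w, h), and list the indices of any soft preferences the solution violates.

1. status.x = 208  [status.left = aside.right + 24]
2. status.y = 38  [aside.top = status.top]
3. status.w = 139  [status.w = main.w]
4. status.h = 68  [main.top = status.bottom + 7]

status = (x=208, y=38, w=139, h=68)
violated soft preferences: 15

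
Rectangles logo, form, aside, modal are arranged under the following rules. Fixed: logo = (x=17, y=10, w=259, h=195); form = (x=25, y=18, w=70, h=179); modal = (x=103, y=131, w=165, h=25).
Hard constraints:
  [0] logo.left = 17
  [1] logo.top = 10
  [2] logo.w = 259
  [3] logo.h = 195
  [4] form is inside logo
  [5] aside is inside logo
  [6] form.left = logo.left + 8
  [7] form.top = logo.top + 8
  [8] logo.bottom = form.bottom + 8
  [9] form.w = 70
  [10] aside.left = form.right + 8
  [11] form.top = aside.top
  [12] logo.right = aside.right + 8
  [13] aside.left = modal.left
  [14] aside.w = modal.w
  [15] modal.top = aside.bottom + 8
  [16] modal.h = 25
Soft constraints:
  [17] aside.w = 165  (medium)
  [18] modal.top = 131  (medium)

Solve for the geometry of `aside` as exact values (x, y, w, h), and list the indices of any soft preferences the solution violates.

1. aside.x = 103  [aside.left = form.right + 8]
2. aside.y = 18  [form.top = aside.top]
3. aside.w = 165  [logo.right = aside.right + 8]
4. aside.h = 105  [modal.top = aside.bottom + 8]

aside = (x=103, y=18, w=165, h=105)
violated soft preferences: none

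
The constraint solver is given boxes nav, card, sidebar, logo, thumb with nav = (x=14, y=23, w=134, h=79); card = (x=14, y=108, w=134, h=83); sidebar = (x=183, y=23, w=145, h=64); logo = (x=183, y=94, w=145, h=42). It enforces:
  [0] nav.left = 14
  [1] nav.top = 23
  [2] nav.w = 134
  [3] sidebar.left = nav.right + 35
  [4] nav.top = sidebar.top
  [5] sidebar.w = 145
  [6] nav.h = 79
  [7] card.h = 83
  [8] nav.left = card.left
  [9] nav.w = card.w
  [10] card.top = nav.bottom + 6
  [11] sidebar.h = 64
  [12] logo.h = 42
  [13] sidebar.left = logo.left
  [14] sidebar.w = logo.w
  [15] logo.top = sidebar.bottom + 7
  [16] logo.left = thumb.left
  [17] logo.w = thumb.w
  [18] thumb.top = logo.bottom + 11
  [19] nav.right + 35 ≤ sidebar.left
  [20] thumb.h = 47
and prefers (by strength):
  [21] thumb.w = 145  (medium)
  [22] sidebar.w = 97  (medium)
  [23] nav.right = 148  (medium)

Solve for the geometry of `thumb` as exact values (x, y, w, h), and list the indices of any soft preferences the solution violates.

1. thumb.x = 183  [logo.left = thumb.left]
2. thumb.w = 145  [logo.w = thumb.w]
3. thumb.y = 147  [thumb.top = logo.bottom + 11]
4. thumb.h = 47  [thumb.h = 47]

thumb = (x=183, y=147, w=145, h=47)
violated soft preferences: 22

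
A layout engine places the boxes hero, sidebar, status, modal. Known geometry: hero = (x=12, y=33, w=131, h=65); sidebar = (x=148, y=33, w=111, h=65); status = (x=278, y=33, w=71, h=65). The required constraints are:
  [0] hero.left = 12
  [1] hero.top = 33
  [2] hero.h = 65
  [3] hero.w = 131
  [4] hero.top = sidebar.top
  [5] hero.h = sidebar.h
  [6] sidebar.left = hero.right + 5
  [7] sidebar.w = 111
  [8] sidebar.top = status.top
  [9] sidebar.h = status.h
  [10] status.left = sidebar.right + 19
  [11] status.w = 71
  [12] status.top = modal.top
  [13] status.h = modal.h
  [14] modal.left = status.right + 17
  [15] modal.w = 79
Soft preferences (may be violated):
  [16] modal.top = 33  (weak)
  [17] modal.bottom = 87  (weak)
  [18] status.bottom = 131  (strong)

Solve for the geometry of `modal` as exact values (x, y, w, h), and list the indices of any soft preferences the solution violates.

1. modal.y = 33  [status.top = modal.top]
2. modal.h = 65  [status.h = modal.h]
3. modal.x = 366  [modal.left = status.right + 17]
4. modal.w = 79  [modal.w = 79]

modal = (x=366, y=33, w=79, h=65)
violated soft preferences: 17, 18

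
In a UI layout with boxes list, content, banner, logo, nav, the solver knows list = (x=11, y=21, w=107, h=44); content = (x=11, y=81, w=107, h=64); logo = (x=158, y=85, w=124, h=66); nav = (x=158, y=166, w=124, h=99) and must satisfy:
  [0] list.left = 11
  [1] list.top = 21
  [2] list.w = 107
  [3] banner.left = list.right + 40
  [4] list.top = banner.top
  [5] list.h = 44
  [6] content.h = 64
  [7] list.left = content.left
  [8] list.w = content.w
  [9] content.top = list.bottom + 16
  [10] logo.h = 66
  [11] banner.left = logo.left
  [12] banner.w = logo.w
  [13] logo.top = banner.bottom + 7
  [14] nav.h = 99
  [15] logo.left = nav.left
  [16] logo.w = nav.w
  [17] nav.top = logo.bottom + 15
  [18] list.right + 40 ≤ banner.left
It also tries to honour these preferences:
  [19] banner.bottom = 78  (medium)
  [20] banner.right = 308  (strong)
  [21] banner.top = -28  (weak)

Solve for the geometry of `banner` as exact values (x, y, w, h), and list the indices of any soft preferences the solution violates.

1. banner.x = 158  [banner.left = list.right + 40]
2. banner.y = 21  [list.top = banner.top]
3. banner.w = 124  [banner.w = logo.w]
4. banner.h = 57  [logo.top = banner.bottom + 7]

banner = (x=158, y=21, w=124, h=57)
violated soft preferences: 20, 21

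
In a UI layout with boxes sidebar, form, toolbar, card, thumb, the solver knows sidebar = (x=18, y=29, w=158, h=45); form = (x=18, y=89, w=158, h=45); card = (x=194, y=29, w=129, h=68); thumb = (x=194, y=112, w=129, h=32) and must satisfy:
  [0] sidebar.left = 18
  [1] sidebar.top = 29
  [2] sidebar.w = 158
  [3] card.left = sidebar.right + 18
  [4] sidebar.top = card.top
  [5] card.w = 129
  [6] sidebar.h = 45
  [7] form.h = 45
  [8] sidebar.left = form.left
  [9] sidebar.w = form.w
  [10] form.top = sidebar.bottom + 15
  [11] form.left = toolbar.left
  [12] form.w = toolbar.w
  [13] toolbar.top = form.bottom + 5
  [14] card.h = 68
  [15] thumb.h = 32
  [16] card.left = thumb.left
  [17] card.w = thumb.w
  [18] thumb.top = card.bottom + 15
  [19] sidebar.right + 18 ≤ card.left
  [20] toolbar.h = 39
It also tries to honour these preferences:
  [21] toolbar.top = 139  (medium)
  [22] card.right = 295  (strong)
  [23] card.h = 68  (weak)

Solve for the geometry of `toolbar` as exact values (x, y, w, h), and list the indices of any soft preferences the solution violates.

1. toolbar.x = 18  [form.left = toolbar.left]
2. toolbar.w = 158  [form.w = toolbar.w]
3. toolbar.y = 139  [toolbar.top = form.bottom + 5]
4. toolbar.h = 39  [toolbar.h = 39]

toolbar = (x=18, y=139, w=158, h=39)
violated soft preferences: 22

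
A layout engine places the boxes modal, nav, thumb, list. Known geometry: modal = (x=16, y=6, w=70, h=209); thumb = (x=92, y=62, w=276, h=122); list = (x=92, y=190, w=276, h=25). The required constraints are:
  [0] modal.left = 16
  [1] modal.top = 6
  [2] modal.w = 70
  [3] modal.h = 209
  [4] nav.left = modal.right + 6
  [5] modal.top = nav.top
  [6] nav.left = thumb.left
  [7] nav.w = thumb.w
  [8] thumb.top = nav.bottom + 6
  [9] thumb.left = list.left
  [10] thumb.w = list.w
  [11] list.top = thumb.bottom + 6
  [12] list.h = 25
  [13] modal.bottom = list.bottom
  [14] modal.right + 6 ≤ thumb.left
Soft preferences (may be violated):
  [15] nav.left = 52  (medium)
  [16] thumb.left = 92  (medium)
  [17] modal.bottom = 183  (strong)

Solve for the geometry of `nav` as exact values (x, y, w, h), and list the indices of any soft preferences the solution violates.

1. nav.x = 92  [nav.left = modal.right + 6]
2. nav.y = 6  [modal.top = nav.top]
3. nav.w = 276  [nav.w = thumb.w]
4. nav.h = 50  [thumb.top = nav.bottom + 6]

nav = (x=92, y=6, w=276, h=50)
violated soft preferences: 15, 17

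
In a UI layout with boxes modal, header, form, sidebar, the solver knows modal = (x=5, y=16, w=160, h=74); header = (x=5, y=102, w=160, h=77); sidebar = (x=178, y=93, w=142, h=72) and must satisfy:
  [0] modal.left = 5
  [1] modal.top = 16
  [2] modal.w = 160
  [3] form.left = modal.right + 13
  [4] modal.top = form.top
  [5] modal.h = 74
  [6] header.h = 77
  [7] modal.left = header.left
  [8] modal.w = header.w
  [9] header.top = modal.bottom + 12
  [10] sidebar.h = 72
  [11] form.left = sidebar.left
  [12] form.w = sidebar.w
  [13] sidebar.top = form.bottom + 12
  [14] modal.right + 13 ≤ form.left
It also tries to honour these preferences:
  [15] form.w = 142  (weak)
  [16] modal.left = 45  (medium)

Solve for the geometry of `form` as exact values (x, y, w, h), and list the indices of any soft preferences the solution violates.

form = (x=178, y=16, w=142, h=65)
violated soft preferences: 16

1. form.x = 178  [form.left = modal.right + 13]
2. form.y = 16  [modal.top = form.top]
3. form.w = 142  [form.w = sidebar.w]
4. form.h = 65  [sidebar.top = form.bottom + 12]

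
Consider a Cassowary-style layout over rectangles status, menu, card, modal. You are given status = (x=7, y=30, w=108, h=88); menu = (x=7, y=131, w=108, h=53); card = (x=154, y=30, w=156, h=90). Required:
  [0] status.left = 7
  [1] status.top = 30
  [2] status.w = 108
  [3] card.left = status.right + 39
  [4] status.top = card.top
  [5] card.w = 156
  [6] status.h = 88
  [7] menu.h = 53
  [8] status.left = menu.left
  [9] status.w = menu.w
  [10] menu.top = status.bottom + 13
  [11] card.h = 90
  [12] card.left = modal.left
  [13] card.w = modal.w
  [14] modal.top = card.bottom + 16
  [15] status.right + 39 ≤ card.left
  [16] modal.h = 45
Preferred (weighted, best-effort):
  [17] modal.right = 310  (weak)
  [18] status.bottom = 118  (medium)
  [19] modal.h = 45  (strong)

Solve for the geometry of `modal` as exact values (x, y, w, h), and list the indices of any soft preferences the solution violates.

modal = (x=154, y=136, w=156, h=45)
violated soft preferences: none

1. modal.x = 154  [card.left = modal.left]
2. modal.w = 156  [card.w = modal.w]
3. modal.y = 136  [modal.top = card.bottom + 16]
4. modal.h = 45  [modal.h = 45]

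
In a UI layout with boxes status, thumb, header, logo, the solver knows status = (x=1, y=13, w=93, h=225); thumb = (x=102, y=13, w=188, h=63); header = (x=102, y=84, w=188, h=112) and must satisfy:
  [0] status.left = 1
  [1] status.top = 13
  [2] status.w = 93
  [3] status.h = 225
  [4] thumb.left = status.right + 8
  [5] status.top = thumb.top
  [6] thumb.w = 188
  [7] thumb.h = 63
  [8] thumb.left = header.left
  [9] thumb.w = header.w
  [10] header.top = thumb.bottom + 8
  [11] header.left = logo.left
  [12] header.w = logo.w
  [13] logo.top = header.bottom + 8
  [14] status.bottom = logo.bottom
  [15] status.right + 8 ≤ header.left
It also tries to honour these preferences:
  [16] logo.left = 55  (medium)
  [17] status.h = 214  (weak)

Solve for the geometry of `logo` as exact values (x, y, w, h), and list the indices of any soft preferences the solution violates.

logo = (x=102, y=204, w=188, h=34)
violated soft preferences: 16, 17

1. logo.x = 102  [header.left = logo.left]
2. logo.w = 188  [header.w = logo.w]
3. logo.y = 204  [logo.top = header.bottom + 8]
4. logo.h = 34  [status.bottom = logo.bottom]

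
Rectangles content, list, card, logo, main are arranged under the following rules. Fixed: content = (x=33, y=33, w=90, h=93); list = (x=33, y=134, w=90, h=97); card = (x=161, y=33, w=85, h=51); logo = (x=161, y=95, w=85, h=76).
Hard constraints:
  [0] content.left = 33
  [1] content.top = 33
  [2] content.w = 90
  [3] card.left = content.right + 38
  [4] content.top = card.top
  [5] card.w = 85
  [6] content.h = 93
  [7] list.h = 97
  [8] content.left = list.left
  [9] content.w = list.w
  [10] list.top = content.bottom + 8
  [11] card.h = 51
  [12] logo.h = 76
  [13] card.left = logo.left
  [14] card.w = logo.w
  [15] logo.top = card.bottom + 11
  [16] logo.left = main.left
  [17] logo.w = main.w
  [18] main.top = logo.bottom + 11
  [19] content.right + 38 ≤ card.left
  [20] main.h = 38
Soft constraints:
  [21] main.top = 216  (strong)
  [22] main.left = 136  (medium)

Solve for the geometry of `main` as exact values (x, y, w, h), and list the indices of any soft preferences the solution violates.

1. main.x = 161  [logo.left = main.left]
2. main.w = 85  [logo.w = main.w]
3. main.y = 182  [main.top = logo.bottom + 11]
4. main.h = 38  [main.h = 38]

main = (x=161, y=182, w=85, h=38)
violated soft preferences: 21, 22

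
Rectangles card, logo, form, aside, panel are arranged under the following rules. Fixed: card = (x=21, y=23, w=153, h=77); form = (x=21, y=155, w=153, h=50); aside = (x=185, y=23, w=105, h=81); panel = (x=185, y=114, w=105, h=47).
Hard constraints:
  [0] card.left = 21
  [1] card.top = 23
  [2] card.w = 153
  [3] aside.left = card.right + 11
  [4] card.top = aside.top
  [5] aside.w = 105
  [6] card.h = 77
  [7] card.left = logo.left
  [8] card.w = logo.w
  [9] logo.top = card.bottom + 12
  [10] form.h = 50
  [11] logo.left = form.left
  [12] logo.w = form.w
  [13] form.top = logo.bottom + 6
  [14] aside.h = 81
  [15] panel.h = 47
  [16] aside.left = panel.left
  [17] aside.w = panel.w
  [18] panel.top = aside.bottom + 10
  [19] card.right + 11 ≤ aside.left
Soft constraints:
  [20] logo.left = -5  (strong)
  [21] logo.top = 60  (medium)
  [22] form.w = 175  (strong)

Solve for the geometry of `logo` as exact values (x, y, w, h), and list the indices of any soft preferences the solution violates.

1. logo.x = 21  [card.left = logo.left]
2. logo.w = 153  [card.w = logo.w]
3. logo.y = 112  [logo.top = card.bottom + 12]
4. logo.h = 37  [form.top = logo.bottom + 6]

logo = (x=21, y=112, w=153, h=37)
violated soft preferences: 20, 21, 22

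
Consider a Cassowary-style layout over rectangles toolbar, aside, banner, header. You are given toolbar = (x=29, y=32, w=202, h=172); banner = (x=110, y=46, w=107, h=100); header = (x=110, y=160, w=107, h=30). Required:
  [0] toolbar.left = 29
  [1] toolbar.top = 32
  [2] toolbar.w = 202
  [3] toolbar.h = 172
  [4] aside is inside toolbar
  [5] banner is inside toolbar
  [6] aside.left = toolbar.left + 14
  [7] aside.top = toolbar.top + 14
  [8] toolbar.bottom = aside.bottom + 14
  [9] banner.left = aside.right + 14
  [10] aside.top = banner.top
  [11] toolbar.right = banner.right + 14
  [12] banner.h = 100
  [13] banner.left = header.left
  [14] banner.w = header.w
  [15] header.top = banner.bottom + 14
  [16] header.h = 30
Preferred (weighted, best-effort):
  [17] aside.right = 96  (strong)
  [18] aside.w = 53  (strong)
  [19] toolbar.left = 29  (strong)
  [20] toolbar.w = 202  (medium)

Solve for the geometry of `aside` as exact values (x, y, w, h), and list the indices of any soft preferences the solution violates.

aside = (x=43, y=46, w=53, h=144)
violated soft preferences: none

1. aside.x = 43  [aside.left = toolbar.left + 14]
2. aside.y = 46  [aside.top = toolbar.top + 14]
3. aside.h = 144  [toolbar.bottom = aside.bottom + 14]
4. aside.w = 53  [banner.left = aside.right + 14]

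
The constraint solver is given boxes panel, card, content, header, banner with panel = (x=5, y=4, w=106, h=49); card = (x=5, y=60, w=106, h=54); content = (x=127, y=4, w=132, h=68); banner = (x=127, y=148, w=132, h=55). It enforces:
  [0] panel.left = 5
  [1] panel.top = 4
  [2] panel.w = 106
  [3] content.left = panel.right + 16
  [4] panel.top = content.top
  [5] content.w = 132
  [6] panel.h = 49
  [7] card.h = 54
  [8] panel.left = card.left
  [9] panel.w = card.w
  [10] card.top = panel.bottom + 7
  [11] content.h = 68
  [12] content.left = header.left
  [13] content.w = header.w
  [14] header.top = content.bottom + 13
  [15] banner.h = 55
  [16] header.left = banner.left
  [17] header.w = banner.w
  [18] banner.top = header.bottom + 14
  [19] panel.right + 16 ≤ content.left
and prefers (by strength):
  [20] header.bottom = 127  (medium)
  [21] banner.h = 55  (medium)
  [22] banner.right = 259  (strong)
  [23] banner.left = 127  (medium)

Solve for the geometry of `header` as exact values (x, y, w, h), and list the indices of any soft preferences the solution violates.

header = (x=127, y=85, w=132, h=49)
violated soft preferences: 20

1. header.x = 127  [content.left = header.left]
2. header.w = 132  [content.w = header.w]
3. header.y = 85  [header.top = content.bottom + 13]
4. header.h = 49  [banner.top = header.bottom + 14]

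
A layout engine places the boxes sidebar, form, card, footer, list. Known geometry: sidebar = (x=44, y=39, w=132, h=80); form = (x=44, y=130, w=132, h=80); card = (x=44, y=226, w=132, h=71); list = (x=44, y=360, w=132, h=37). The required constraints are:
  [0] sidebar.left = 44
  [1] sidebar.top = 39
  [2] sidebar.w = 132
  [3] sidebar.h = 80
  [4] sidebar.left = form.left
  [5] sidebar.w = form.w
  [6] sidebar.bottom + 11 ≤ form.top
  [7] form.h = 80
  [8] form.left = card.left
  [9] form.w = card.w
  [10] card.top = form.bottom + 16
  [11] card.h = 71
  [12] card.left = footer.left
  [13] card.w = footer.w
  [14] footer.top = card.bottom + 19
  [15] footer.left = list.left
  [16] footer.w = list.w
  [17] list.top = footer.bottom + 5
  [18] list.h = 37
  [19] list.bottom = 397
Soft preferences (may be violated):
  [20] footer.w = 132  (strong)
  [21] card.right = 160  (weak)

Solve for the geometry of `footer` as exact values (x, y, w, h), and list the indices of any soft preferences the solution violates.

1. footer.x = 44  [card.left = footer.left]
2. footer.w = 132  [card.w = footer.w]
3. footer.y = 316  [footer.top = card.bottom + 19]
4. footer.h = 39  [list.top = footer.bottom + 5]

footer = (x=44, y=316, w=132, h=39)
violated soft preferences: 21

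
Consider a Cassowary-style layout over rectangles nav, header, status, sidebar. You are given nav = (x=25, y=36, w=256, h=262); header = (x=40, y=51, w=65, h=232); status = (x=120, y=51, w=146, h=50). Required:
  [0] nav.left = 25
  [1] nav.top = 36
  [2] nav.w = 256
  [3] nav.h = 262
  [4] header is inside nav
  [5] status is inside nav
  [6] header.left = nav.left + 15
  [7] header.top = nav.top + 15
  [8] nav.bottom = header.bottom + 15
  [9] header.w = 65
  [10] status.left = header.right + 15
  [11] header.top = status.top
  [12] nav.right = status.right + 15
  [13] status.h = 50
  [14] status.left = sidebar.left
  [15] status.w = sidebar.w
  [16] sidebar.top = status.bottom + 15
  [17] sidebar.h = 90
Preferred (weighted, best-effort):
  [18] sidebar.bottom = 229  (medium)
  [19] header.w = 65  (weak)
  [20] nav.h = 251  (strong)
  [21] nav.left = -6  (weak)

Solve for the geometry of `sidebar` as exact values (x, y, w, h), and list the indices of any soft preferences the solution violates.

1. sidebar.x = 120  [status.left = sidebar.left]
2. sidebar.w = 146  [status.w = sidebar.w]
3. sidebar.y = 116  [sidebar.top = status.bottom + 15]
4. sidebar.h = 90  [sidebar.h = 90]

sidebar = (x=120, y=116, w=146, h=90)
violated soft preferences: 18, 20, 21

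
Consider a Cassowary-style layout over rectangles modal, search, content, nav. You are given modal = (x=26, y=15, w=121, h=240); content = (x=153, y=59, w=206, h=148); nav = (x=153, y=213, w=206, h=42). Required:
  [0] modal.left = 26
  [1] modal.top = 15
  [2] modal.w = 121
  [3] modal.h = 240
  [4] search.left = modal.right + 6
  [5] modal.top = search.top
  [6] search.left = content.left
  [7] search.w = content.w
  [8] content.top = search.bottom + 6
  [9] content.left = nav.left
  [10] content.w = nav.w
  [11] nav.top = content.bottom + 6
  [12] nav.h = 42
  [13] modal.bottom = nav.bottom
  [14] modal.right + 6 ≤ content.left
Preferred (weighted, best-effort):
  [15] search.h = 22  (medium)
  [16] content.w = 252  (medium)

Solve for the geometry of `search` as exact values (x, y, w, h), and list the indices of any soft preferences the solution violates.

1. search.x = 153  [search.left = modal.right + 6]
2. search.y = 15  [modal.top = search.top]
3. search.w = 206  [search.w = content.w]
4. search.h = 38  [content.top = search.bottom + 6]

search = (x=153, y=15, w=206, h=38)
violated soft preferences: 15, 16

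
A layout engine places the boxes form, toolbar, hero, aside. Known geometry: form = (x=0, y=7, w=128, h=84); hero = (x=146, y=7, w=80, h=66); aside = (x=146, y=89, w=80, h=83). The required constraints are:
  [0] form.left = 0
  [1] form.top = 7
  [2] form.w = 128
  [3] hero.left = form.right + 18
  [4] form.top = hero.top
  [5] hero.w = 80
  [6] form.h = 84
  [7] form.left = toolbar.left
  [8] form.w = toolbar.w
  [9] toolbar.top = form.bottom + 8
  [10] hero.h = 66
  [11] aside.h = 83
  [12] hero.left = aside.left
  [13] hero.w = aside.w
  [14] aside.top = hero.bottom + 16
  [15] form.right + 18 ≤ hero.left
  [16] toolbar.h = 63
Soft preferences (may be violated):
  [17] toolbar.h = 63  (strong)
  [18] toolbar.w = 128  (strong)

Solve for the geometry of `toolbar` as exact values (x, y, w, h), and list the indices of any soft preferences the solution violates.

1. toolbar.x = 0  [form.left = toolbar.left]
2. toolbar.w = 128  [form.w = toolbar.w]
3. toolbar.y = 99  [toolbar.top = form.bottom + 8]
4. toolbar.h = 63  [toolbar.h = 63]

toolbar = (x=0, y=99, w=128, h=63)
violated soft preferences: none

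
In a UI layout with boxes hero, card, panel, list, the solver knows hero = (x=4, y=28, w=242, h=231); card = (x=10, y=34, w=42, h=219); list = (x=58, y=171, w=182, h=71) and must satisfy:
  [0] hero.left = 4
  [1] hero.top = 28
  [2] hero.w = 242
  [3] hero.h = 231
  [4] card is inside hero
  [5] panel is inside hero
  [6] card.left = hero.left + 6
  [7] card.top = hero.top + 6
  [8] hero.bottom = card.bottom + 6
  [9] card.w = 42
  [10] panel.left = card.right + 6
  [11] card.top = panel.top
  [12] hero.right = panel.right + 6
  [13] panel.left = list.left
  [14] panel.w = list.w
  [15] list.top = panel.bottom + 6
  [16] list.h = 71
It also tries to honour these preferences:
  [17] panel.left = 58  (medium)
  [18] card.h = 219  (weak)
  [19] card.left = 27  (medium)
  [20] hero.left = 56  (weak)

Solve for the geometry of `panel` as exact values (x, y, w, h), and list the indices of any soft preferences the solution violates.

panel = (x=58, y=34, w=182, h=131)
violated soft preferences: 19, 20

1. panel.x = 58  [panel.left = card.right + 6]
2. panel.y = 34  [card.top = panel.top]
3. panel.w = 182  [hero.right = panel.right + 6]
4. panel.h = 131  [list.top = panel.bottom + 6]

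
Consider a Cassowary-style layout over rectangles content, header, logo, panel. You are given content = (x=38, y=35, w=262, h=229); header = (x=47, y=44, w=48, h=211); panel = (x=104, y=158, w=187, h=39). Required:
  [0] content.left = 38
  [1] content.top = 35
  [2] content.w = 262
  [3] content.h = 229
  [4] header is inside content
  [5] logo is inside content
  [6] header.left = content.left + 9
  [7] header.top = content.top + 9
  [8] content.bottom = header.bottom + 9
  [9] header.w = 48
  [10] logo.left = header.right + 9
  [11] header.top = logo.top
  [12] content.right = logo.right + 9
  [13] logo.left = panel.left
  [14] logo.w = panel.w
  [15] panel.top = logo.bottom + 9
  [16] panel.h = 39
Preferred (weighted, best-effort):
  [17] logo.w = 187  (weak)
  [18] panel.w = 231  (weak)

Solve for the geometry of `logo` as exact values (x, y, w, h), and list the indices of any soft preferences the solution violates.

1. logo.x = 104  [logo.left = header.right + 9]
2. logo.y = 44  [header.top = logo.top]
3. logo.w = 187  [content.right = logo.right + 9]
4. logo.h = 105  [panel.top = logo.bottom + 9]

logo = (x=104, y=44, w=187, h=105)
violated soft preferences: 18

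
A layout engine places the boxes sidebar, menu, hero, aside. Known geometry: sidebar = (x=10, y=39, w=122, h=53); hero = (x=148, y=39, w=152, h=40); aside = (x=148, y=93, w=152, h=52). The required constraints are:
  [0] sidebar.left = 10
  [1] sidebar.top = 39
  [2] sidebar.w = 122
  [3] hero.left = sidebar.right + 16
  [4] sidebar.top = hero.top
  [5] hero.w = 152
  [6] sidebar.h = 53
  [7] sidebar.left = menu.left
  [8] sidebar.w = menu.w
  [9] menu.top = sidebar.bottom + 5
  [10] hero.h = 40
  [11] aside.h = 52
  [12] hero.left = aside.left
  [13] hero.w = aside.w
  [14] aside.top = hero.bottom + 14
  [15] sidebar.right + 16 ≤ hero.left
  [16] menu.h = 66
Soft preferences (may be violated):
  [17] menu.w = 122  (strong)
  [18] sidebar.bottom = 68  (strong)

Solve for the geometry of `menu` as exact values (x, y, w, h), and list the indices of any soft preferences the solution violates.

1. menu.x = 10  [sidebar.left = menu.left]
2. menu.w = 122  [sidebar.w = menu.w]
3. menu.y = 97  [menu.top = sidebar.bottom + 5]
4. menu.h = 66  [menu.h = 66]

menu = (x=10, y=97, w=122, h=66)
violated soft preferences: 18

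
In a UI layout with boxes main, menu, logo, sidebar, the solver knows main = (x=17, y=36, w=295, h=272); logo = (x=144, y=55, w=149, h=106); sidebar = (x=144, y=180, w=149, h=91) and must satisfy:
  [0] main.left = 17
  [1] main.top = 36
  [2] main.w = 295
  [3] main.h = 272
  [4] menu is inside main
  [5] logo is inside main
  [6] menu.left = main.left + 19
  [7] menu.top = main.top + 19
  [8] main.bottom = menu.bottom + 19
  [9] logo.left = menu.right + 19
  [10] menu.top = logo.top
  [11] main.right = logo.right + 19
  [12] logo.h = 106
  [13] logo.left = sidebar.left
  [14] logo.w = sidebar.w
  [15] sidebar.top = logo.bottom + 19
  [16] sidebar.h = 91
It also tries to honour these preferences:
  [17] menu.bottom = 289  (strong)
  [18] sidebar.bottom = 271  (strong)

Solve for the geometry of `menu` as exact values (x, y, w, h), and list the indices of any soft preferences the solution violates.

1. menu.x = 36  [menu.left = main.left + 19]
2. menu.y = 55  [menu.top = main.top + 19]
3. menu.h = 234  [main.bottom = menu.bottom + 19]
4. menu.w = 89  [logo.left = menu.right + 19]

menu = (x=36, y=55, w=89, h=234)
violated soft preferences: none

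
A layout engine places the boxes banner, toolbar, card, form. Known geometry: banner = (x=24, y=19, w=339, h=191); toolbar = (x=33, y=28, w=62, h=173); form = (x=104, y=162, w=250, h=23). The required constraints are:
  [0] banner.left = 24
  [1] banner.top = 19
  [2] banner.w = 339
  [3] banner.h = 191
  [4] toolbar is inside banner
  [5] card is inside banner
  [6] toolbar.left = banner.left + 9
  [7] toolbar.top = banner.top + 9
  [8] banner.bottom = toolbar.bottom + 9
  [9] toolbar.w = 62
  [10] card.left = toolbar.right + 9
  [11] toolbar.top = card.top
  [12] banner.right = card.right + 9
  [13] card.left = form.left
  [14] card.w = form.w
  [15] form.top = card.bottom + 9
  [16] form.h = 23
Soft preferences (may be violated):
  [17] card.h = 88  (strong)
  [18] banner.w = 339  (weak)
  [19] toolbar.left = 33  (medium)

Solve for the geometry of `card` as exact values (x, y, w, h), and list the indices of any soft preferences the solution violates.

1. card.x = 104  [card.left = toolbar.right + 9]
2. card.y = 28  [toolbar.top = card.top]
3. card.w = 250  [banner.right = card.right + 9]
4. card.h = 125  [form.top = card.bottom + 9]

card = (x=104, y=28, w=250, h=125)
violated soft preferences: 17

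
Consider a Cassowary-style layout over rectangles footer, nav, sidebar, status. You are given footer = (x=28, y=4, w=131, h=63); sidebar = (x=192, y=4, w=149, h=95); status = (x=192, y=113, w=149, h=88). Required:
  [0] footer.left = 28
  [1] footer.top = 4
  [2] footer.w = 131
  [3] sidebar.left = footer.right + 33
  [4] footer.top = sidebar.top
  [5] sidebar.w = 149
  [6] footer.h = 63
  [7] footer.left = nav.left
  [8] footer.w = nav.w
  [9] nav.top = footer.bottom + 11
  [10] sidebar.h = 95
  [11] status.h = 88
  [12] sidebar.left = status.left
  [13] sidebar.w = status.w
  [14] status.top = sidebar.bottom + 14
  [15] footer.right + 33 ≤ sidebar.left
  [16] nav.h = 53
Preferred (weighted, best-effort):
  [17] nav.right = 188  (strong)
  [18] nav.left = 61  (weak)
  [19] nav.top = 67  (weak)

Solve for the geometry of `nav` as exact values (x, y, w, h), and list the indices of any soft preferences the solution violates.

1. nav.x = 28  [footer.left = nav.left]
2. nav.w = 131  [footer.w = nav.w]
3. nav.y = 78  [nav.top = footer.bottom + 11]
4. nav.h = 53  [nav.h = 53]

nav = (x=28, y=78, w=131, h=53)
violated soft preferences: 17, 18, 19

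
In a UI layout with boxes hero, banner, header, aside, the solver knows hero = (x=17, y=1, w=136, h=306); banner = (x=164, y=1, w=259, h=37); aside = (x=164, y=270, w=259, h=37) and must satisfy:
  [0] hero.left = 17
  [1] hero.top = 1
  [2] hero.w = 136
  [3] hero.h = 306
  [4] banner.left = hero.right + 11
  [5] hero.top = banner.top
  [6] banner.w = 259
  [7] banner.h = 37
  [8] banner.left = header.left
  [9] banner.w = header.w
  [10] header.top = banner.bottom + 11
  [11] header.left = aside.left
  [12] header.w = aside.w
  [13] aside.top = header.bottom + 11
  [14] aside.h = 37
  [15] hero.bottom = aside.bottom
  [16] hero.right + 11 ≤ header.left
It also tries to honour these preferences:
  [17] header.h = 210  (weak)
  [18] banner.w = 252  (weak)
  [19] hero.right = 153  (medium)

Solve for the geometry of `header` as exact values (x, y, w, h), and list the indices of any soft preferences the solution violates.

header = (x=164, y=49, w=259, h=210)
violated soft preferences: 18

1. header.x = 164  [banner.left = header.left]
2. header.w = 259  [banner.w = header.w]
3. header.y = 49  [header.top = banner.bottom + 11]
4. header.h = 210  [aside.top = header.bottom + 11]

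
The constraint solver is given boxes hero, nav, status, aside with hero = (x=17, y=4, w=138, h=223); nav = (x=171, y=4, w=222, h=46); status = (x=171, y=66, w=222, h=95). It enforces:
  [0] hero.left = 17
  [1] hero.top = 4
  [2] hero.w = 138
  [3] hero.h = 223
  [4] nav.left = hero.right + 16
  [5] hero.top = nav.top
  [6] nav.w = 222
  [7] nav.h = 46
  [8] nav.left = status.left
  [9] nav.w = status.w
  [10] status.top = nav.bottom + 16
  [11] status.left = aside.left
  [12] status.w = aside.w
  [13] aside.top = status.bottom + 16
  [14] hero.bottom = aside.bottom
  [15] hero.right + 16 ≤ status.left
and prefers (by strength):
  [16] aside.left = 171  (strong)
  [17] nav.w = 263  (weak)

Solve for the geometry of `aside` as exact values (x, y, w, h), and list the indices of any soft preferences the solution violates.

1. aside.x = 171  [status.left = aside.left]
2. aside.w = 222  [status.w = aside.w]
3. aside.y = 177  [aside.top = status.bottom + 16]
4. aside.h = 50  [hero.bottom = aside.bottom]

aside = (x=171, y=177, w=222, h=50)
violated soft preferences: 17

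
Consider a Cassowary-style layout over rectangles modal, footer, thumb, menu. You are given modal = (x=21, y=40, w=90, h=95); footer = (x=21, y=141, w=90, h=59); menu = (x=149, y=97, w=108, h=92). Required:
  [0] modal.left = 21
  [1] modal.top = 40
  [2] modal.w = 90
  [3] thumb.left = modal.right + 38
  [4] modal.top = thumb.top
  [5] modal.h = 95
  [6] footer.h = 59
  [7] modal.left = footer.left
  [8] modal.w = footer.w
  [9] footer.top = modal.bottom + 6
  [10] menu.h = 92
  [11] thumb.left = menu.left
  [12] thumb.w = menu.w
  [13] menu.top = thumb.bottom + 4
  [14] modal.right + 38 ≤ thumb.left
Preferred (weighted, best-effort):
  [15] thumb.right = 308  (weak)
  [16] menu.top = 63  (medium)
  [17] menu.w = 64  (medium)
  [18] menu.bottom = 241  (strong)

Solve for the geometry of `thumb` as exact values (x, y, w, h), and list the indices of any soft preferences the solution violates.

thumb = (x=149, y=40, w=108, h=53)
violated soft preferences: 15, 16, 17, 18

1. thumb.x = 149  [thumb.left = modal.right + 38]
2. thumb.y = 40  [modal.top = thumb.top]
3. thumb.w = 108  [thumb.w = menu.w]
4. thumb.h = 53  [menu.top = thumb.bottom + 4]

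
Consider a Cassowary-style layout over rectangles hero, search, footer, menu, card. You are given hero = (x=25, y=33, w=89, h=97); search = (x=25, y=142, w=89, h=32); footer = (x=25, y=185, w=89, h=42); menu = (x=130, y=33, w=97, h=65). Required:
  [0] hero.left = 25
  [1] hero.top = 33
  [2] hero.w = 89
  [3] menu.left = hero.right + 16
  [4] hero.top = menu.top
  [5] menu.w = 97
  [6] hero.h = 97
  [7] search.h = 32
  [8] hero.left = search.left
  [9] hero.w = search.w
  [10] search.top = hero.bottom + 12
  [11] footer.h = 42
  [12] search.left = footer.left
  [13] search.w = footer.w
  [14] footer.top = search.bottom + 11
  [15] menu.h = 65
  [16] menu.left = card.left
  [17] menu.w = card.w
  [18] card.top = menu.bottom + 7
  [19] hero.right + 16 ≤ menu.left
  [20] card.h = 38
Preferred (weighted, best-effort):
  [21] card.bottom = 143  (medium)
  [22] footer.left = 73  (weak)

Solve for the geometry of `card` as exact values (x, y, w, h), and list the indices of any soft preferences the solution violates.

1. card.x = 130  [menu.left = card.left]
2. card.w = 97  [menu.w = card.w]
3. card.y = 105  [card.top = menu.bottom + 7]
4. card.h = 38  [card.h = 38]

card = (x=130, y=105, w=97, h=38)
violated soft preferences: 22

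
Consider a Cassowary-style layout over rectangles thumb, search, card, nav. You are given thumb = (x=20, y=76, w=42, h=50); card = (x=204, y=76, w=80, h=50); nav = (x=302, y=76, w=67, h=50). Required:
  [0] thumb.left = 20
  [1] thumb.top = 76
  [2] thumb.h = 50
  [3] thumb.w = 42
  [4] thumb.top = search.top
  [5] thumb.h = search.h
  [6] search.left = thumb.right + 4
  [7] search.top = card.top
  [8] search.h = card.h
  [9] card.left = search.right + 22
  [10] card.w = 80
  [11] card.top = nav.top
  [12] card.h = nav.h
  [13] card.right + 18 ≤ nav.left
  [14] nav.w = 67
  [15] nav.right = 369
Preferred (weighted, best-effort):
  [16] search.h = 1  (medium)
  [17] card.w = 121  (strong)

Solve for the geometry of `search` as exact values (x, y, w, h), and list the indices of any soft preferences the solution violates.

search = (x=66, y=76, w=116, h=50)
violated soft preferences: 16, 17

1. search.y = 76  [thumb.top = search.top]
2. search.h = 50  [thumb.h = search.h]
3. search.x = 66  [search.left = thumb.right + 4]
4. search.w = 116  [card.left = search.right + 22]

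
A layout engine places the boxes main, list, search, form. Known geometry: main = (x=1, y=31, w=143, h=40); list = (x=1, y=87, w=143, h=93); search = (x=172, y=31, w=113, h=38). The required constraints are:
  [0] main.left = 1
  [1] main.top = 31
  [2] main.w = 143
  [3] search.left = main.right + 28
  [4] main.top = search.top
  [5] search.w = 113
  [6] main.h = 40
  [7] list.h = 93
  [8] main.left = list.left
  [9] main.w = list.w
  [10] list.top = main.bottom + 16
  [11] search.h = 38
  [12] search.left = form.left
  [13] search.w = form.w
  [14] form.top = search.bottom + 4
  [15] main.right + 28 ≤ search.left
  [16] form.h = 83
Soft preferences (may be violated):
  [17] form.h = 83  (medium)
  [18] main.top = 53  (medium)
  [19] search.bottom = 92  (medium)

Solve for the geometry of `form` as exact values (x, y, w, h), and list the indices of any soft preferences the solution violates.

1. form.x = 172  [search.left = form.left]
2. form.w = 113  [search.w = form.w]
3. form.y = 73  [form.top = search.bottom + 4]
4. form.h = 83  [form.h = 83]

form = (x=172, y=73, w=113, h=83)
violated soft preferences: 18, 19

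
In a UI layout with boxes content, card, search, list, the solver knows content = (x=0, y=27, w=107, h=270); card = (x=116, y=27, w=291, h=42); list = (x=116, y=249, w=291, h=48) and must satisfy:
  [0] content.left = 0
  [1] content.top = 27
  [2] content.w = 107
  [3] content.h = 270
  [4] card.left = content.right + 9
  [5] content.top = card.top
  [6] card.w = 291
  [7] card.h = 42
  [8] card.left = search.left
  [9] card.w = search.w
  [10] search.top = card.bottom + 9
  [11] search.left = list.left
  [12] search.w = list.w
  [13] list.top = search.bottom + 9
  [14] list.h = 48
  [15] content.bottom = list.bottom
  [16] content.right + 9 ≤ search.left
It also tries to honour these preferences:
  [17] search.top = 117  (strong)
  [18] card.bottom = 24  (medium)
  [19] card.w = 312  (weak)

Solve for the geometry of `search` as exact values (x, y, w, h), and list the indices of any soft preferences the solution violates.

search = (x=116, y=78, w=291, h=162)
violated soft preferences: 17, 18, 19

1. search.x = 116  [card.left = search.left]
2. search.w = 291  [card.w = search.w]
3. search.y = 78  [search.top = card.bottom + 9]
4. search.h = 162  [list.top = search.bottom + 9]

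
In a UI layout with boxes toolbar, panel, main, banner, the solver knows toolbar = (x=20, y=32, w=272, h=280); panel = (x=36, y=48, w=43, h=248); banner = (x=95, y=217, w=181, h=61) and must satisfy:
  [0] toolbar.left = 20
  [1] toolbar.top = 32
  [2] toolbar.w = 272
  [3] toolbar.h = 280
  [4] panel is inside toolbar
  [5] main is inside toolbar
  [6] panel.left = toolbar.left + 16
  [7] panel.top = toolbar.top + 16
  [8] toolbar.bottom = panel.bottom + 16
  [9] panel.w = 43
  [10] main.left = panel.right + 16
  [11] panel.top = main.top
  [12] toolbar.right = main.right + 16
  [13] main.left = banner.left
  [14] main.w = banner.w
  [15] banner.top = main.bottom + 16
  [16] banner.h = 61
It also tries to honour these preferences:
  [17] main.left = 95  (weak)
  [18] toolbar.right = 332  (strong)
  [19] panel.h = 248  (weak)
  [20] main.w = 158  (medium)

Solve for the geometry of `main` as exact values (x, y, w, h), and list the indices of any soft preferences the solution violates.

1. main.x = 95  [main.left = panel.right + 16]
2. main.y = 48  [panel.top = main.top]
3. main.w = 181  [toolbar.right = main.right + 16]
4. main.h = 153  [banner.top = main.bottom + 16]

main = (x=95, y=48, w=181, h=153)
violated soft preferences: 18, 20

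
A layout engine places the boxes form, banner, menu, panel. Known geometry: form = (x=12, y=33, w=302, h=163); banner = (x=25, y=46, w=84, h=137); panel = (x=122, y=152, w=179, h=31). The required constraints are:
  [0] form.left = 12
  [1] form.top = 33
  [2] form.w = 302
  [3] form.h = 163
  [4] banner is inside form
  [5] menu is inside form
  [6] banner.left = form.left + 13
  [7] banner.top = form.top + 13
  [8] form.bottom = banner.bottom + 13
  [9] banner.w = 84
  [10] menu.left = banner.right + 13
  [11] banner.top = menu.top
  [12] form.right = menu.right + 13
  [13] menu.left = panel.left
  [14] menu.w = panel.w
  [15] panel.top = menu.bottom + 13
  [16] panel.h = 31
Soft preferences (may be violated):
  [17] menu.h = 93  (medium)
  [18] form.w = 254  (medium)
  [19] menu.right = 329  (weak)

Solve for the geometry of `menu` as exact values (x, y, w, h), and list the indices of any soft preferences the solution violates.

1. menu.x = 122  [menu.left = banner.right + 13]
2. menu.y = 46  [banner.top = menu.top]
3. menu.w = 179  [form.right = menu.right + 13]
4. menu.h = 93  [panel.top = menu.bottom + 13]

menu = (x=122, y=46, w=179, h=93)
violated soft preferences: 18, 19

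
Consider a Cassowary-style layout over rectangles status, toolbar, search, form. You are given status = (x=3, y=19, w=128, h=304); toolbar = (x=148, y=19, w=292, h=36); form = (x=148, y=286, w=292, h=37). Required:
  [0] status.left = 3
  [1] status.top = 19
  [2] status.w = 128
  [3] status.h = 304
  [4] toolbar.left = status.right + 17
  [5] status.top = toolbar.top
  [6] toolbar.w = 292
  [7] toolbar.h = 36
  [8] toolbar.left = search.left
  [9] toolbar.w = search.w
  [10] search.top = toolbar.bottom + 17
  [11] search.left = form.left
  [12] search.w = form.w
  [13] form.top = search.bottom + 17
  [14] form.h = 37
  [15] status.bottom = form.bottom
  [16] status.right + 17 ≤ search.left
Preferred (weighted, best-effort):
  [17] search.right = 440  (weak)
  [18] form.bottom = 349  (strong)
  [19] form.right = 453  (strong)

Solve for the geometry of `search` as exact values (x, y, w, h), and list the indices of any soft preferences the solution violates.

search = (x=148, y=72, w=292, h=197)
violated soft preferences: 18, 19

1. search.x = 148  [toolbar.left = search.left]
2. search.w = 292  [toolbar.w = search.w]
3. search.y = 72  [search.top = toolbar.bottom + 17]
4. search.h = 197  [form.top = search.bottom + 17]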